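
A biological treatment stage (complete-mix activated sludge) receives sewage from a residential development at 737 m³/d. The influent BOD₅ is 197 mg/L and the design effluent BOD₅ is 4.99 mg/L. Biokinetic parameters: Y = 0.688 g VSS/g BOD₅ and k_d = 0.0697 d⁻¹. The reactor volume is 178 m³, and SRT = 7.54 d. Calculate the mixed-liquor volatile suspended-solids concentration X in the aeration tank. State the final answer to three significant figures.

X ≈ 2700 mg/L

X = Y·Q·ΔS·θ_c / [V·(1 + k_d θ_c)] = 0.688 × 737 × (197 − 4.99) × 7.54 / [178 × (1 + 0.0697 × 7.54)] = 2703 mg/L.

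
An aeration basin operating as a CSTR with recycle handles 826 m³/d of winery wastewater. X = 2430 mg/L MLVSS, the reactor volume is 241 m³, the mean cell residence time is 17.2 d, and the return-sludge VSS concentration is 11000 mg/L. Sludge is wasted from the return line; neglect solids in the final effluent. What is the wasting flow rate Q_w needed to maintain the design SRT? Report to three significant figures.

Q_w = (V·X)/(θ_c X_r) = 241.0 × 2430 / (17.2 × 11000) = 3.095 m³/d.

Q_w ≈ 3.10 m³/d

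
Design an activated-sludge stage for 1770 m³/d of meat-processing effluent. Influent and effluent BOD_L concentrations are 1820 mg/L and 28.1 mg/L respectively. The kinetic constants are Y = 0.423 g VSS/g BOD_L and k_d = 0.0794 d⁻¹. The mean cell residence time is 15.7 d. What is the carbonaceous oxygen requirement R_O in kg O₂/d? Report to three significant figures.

R_O ≈ 2320 kg O₂/d

Observed yield with endogenous decay: Y_obs = Y / (1 + k_d·θ_c) = 0.423 / (1 + 0.0794 × 15.7) = 0.423 / 2.247 = 0.1883 g VSS/g BOD_L.
Q·(S₀ − S) = 1770 × (1820 − 28.1) × 10⁻³ = 3172 kg/d removed.
Net sludge production P_X = 0.1883 × 3172 = 597.2 kg VSS/d.
R_O = Q·ΔS − 1.42 P_X = 3172 − 848.0 = 2324 kg O₂/d.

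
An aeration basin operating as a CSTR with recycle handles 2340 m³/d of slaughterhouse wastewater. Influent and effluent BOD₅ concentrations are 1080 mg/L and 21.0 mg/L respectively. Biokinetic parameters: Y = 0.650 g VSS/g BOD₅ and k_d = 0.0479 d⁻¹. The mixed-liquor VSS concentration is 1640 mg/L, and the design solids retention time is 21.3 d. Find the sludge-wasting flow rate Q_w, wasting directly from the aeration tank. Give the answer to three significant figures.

Q_w ≈ 486 m³/d

Rearranging the biomass balance for a CMAS with decay, V = Y·Q·ΔS·θ_c / [X·(1+k_d θ_c)] = 0.650 × 2340 × (1080 − 21.0) × 21.3 / [1640 × (1 + 0.0479 × 21.3)] = 3.43×10^7 / 3313 = 10355 m³.
For wasting at MLVSS concentration, Q_w = V/θ_c = 10355/21.3 = 486.2 m³/d.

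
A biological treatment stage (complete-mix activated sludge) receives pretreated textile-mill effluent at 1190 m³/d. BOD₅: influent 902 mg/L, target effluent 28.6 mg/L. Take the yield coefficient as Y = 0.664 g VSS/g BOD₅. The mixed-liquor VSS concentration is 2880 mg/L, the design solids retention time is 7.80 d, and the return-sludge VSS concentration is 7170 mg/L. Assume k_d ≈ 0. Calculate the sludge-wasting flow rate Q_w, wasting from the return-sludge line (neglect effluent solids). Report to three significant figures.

Q_w ≈ 96.3 m³/d

V·X = Y·Q·ΔS·θ_c gives V = 0.664 × 1190 × (902 − 28.6) × 7.80 / 2880 = 1869 m³.
Q_w = (V·X)/(θ_c X_r) = 1869 × 2880 / (7.80 × 7170) = 96.25 m³/d.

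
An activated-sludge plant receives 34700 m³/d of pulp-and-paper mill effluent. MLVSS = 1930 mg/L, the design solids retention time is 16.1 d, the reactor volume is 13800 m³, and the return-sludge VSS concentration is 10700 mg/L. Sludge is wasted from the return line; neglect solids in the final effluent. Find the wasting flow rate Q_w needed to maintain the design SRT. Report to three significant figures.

θ_c = V·X/(Q_w·X_r) when wasting from the recycle, so Q_w = V·X/(θ_c·X_r) = 13800 × 1930 / (16.1 × 10700) = 154.6 m³/d.

Q_w ≈ 155 m³/d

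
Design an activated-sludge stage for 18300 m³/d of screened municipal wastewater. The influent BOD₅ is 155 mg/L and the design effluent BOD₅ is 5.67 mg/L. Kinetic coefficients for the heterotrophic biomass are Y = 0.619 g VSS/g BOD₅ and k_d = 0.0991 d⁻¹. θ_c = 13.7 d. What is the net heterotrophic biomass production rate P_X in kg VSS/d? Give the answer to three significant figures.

Correct the yield for decay: Y_obs = Y/(1 + k_d θ_c) = 0.619 / (1 + 0.0991 × 13.7) = 0.619 / 2.358 = 0.2625.
ΔS = 155 − 5.67 = 149.3 mg/L, so the substrate removal rate is 18300 × 149.3/1000 = 2733 kg BOD₅/d.
Biomass produced: P_X = Y_obs·Q·ΔS = 0.2625 × 2733 ≈ 717.5 kg VSS/d.

P_X ≈ 717 kg VSS/d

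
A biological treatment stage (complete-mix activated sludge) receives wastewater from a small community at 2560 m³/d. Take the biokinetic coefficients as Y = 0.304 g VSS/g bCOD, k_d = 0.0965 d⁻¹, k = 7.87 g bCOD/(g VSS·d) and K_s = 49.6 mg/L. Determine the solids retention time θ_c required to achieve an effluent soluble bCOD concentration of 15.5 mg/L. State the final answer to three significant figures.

At the target effluent, Y k S/(K_s+S) = 0.304×7.87×15.5/65.10 = 0.5696 d⁻¹.
Then 1/θ_c = μ − k_d = 0.5696 − 0.0965 = 0.4731 d⁻¹, giving θ_c = 2.114 d.

θ_c ≈ 2.11 d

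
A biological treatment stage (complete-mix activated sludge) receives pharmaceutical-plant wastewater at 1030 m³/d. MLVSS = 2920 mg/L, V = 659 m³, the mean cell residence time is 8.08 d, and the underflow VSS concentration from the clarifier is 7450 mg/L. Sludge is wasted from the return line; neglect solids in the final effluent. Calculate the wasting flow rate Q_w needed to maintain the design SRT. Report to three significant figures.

Q_w ≈ 32.0 m³/d

Wasting from the return line (neglecting effluent solids): Q_w = V·X / (θ_c·X_r) = 659.0 × 2920 / (8.08 × 7450) = 31.97 m³/d.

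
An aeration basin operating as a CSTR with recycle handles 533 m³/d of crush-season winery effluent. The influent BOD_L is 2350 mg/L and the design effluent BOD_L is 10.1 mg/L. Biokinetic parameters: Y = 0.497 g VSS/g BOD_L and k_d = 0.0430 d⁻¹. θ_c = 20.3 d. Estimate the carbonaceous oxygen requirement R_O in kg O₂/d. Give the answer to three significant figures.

Correct the yield for decay: Y_obs = Y/(1 + k_d θ_c) = 0.497 / (1 + 0.0430 × 20.3) = 0.497 / 1.873 = 0.2654.
Mass of BOD_L removed per day: Q(S₀ − S) = 533 × 2340 g/m³ = 1247 kg/d.
Biomass synthesised: P_X = Y_obs × 1247 = 331.0 kg VSS/d.
R_O = Q·(S₀ − S) − 1.42·P_X = 1247 − 1.42 × 331.0 = 777.2 kg O₂/d.

R_O ≈ 777 kg O₂/d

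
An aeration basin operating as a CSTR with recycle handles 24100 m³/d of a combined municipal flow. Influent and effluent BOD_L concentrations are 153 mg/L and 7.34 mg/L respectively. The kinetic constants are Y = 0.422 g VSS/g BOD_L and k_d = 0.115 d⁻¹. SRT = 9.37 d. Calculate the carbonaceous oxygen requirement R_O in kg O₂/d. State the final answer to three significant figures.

Observed yield with endogenous decay: Y_obs = Y / (1 + k_d·θ_c) = 0.422 / (1 + 0.115 × 9.37) = 0.422 / 2.078 = 0.2031 g VSS/g BOD_L.
Substrate removed = Q·(S₀ − S) = 24100 m³/d × (153 − 7.34) g/m³ = 3.51×10^6 g/d = 3510 kg/d.
Net sludge production P_X = 0.2031 × 3510 = 713.0 kg VSS/d.
Carbonaceous O₂ demand = substrate oxidised − cell-mass equivalent = 3510 − 1.42 × 713.0 = 2498 kg O₂/d.

R_O ≈ 2500 kg O₂/d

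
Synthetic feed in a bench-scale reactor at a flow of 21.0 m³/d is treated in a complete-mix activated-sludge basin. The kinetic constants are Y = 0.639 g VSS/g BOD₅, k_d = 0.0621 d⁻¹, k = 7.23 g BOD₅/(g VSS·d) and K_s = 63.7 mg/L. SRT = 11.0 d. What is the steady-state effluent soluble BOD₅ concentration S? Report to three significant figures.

S ≈ 2.18 mg/L

Effluent substrate depends only on kinetics and SRT: S = K_s(1 + k_d θ_c) / [θ_c(Yk − k_d) − 1] = 63.7 × (1 + 0.0621 × 11.0) / [11.0 × (0.639 × 7.23 − 0.0621) − 1] = 107.2 / 49.14 = 2.182 mg/L.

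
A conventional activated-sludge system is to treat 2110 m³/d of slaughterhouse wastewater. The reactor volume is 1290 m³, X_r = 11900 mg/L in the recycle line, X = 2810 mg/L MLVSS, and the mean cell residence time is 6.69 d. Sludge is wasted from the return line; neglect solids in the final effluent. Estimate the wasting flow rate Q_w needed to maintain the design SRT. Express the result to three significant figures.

Q_w = (V·X)/(θ_c X_r) = 1290 × 2810 / (6.69 × 11900) = 45.53 m³/d.

Q_w ≈ 45.5 m³/d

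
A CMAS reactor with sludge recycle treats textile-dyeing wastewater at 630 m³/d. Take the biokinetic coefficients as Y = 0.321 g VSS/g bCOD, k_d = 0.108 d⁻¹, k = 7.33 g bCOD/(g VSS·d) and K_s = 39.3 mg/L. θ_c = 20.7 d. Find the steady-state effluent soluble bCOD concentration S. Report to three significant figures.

Effluent substrate depends only on kinetics and SRT: S = K_s(1 + k_d θ_c) / [θ_c(Yk − k_d) − 1] = 39.3 × (1 + 0.108 × 20.7) / [20.7 × (0.321 × 7.33 − 0.108) − 1] = 127.2 / 45.47 = 2.797 mg/L.

S ≈ 2.80 mg/L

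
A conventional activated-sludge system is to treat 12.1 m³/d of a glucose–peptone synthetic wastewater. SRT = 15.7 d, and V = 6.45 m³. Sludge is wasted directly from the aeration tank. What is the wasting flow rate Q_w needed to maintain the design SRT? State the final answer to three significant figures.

Q_w ≈ 0.411 m³/d

For wasting at MLVSS concentration, Q_w = V/θ_c = 6.450/15.7 = 0.4108 m³/d.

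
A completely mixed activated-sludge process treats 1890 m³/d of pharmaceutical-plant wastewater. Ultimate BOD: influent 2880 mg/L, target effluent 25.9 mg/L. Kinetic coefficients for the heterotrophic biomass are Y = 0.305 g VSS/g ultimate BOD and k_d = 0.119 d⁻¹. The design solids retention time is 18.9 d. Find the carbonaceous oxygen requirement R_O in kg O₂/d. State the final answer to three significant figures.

R_O ≈ 4680 kg O₂/d

Observed yield with endogenous decay: Y_obs = Y / (1 + k_d·θ_c) = 0.305 / (1 + 0.119 × 18.9) = 0.305 / 3.249 = 0.09387 g VSS/g ultimate BOD.
Q·(S₀ − S) = 1890 × (2880 − 25.9) × 10⁻³ = 5394 kg/d removed.
Net sludge production P_X = 0.09387 × 5394 = 506.4 kg VSS/d.
R_O = Q·ΔS − 1.42 P_X = 5394 − 719.0 = 4675 kg O₂/d.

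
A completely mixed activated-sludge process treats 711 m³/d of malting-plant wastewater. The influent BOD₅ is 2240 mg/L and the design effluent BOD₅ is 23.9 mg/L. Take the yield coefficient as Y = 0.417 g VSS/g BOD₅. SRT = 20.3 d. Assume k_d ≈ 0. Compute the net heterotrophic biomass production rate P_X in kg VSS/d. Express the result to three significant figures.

With endogenous decay neglected, the observed yield equals the true yield: Y_obs = Y = 0.417 g VSS/g BOD₅.
Q·(S₀ − S) = 711 × (2240 − 23.9) × 10⁻³ = 1576 kg/d removed.
Biomass produced: P_X = Y_obs·Q·ΔS = 0.4170 × 1576 ≈ 657.0 kg VSS/d.

P_X ≈ 657 kg VSS/d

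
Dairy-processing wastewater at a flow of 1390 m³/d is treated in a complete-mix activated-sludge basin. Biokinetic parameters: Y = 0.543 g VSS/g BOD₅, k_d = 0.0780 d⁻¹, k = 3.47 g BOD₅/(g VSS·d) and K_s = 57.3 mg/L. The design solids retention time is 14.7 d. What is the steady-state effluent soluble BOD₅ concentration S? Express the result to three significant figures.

S ≈ 4.81 mg/L

For a completely mixed reactor with recycle the Lawrence–McCarty relation gives S = K_s·(1 + k_d·θ_c) / [θ_c·(Y·k − k_d) − 1] = 57.3 × (1 + 0.0780 × 14.7) / [14.7 × (0.543 × 3.47 − 0.0780) − 1] = 123.0 / 25.55 = 4.814 mg/L.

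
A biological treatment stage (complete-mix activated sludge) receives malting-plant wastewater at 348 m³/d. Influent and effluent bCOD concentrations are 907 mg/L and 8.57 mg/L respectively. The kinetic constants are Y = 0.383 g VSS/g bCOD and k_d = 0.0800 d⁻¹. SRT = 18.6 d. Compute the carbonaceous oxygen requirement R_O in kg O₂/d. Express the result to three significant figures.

Y_obs = Y / (1 + k_d θ_c) = 0.383 / (1 + 0.0800 × 18.6) = 0.383 / 2.488 = 0.1539.
Mass of bCOD removed per day: Q(S₀ − S) = 348 × 898.4 g/m³ = 312.7 kg/d.
Biomass synthesised: P_X = Y_obs × 312.7 = 48.13 kg VSS/d.
R_O = Q·(S₀ − S) − 1.42·P_X = 312.7 − 1.42 × 48.13 = 244.3 kg O₂/d.

R_O ≈ 244 kg O₂/d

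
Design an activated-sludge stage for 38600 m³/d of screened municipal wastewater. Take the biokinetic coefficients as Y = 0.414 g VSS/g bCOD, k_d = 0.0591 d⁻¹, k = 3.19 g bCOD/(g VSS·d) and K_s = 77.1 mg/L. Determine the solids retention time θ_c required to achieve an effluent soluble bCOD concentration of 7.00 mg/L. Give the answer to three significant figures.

From 1/θ_c = Y·k·S/(K_s + S) − k_d: Y·k·S/(K_s+S) = 0.414 × 3.19 × 7.00 / (77.1 + 7.00) = 0.1099 d⁻¹.
θ_c = 1/(μ − k_d) = 1/(0.1099 − 0.0591) = 1/0.05082 = 19.68 d.

θ_c ≈ 19.7 d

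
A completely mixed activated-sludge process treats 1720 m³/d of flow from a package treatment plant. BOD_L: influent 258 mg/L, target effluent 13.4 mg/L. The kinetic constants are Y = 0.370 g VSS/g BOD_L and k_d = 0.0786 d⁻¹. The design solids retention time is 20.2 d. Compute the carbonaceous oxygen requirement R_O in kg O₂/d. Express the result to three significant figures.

R_O ≈ 335 kg O₂/d

Y_obs = Y / (1 + k_d θ_c) = 0.370 / (1 + 0.0786 × 20.2) = 0.370 / 2.588 = 0.1430.
Substrate removed = Q·(S₀ − S) = 1720 m³/d × (258 − 13.4) g/m³ = 4.21×10^5 g/d = 420.7 kg/d.
P_X = Y_obs·Q·(S₀ − S) = 0.1430 × 420.7 = 60.15 kg VSS/d.
R_O = Q·ΔS − 1.42 P_X = 420.7 − 85.42 = 335.3 kg O₂/d.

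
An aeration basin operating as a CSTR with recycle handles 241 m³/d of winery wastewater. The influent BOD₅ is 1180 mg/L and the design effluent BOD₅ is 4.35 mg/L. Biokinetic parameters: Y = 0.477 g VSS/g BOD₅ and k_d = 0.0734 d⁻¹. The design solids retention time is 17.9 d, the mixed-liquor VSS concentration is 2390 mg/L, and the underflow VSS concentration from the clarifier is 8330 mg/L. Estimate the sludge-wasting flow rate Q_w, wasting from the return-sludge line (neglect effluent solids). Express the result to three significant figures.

Q_w ≈ 7.01 m³/d

Rearranging the biomass balance for a CMAS with decay, V = Y·Q·ΔS·θ_c / [X·(1+k_d θ_c)] = 0.477 × 241 × (1180 − 4.35) × 17.9 / [2390 × (1 + 0.0734 × 17.9)] = 2.42×10^6 / 5530 = 437.5 m³.
Wasting from the return line (neglecting effluent solids): Q_w = V·X / (θ_c·X_r) = 437.5 × 2390 / (17.9 × 8330) = 7.012 m³/d.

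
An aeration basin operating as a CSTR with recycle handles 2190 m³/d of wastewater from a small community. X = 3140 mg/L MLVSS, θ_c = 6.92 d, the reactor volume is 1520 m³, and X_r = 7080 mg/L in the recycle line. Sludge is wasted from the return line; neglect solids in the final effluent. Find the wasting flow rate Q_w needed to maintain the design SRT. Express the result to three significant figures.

θ_c = V·X/(Q_w·X_r) when wasting from the recycle, so Q_w = V·X/(θ_c·X_r) = 1520 × 3140 / (6.92 × 7080) = 97.42 m³/d.

Q_w ≈ 97.4 m³/d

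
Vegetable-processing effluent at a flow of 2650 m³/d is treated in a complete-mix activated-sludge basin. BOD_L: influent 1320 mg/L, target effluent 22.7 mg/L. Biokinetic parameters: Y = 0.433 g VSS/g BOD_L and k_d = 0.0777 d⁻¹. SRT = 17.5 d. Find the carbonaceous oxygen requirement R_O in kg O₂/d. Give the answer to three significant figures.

Y_obs = Y / (1 + k_d θ_c) = 0.433 / (1 + 0.0777 × 17.5) = 0.433 / 2.360 = 0.1835.
Mass of BOD_L removed per day: Q(S₀ − S) = 2650 × 1297 g/m³ = 3438 kg/d.
Net sludge production P_X = 0.1835 × 3438 = 630.8 kg VSS/d.
R_O = Q·ΔS − 1.42 P_X = 3438 − 895.8 = 2542 kg O₂/d.

R_O ≈ 2540 kg O₂/d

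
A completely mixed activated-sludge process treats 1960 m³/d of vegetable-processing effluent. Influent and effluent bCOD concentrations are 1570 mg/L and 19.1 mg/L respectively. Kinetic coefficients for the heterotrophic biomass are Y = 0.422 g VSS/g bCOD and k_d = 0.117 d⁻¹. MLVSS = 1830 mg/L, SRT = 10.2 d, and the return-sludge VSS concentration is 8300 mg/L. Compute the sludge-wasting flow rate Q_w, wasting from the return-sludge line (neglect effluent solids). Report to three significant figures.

From the SRT design equation V = Y Q (S₀−S) θ_c / [X (1 + k_d θ_c)] = 0.422 × 1960 × (1570 − 19.1) × 10.2 / [1830 × (1 + 0.117 × 10.2)] = 1.31×10^7 / 4014 = 3260 m³.
Q_w = (V·X)/(θ_c X_r) = 3260 × 1830 / (10.2 × 8300) = 70.46 m³/d.

Q_w ≈ 70.5 m³/d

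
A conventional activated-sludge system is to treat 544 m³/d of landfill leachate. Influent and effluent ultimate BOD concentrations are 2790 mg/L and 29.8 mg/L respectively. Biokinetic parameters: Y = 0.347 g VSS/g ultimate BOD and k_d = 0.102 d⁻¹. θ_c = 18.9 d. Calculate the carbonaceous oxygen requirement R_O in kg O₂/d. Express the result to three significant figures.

Y_obs = Y / (1 + k_d θ_c) = 0.347 / (1 + 0.102 × 18.9) = 0.347 / 2.928 = 0.1185.
ΔS = 2790 − 29.8 = 2760 mg/L, so the substrate removal rate is 544 × 2760/1000 = 1502 kg ultimate BOD/d.
P_X = Y_obs·Q·(S₀ − S) = 0.1185 × 1502 = 178.0 kg VSS/d.
R_O = Q·(S₀ − S) − 1.42·P_X = 1502 − 1.42 × 178.0 = 1249 kg O₂/d.

R_O ≈ 1250 kg O₂/d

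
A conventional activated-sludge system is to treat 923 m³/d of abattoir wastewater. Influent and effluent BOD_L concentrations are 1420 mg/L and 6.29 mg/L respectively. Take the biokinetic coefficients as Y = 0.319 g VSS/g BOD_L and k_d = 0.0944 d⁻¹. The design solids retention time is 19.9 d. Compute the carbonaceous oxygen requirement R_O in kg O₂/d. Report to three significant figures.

Observed yield with endogenous decay: Y_obs = Y / (1 + k_d·θ_c) = 0.319 / (1 + 0.0944 × 19.9) = 0.319 / 2.879 = 0.1108 g VSS/g BOD_L.
Substrate removed = Q·(S₀ − S) = 923 m³/d × (1420 − 6.29) g/m³ = 1.3×10^6 g/d = 1305 kg/d.
Biomass synthesised: P_X = Y_obs × 1305 = 144.6 kg VSS/d.
R_O = Q·(S₀ − S) − 1.42·P_X = 1305 − 1.42 × 144.6 = 1100 kg O₂/d.

R_O ≈ 1100 kg O₂/d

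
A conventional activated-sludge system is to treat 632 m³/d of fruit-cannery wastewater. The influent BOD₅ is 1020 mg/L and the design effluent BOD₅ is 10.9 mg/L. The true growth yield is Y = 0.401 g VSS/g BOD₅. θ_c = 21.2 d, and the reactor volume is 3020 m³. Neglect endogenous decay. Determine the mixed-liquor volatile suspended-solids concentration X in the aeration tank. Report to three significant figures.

X ≈ 1800 mg/L

From V·X = Y·Q·(S₀ − S)·θ_c (decay neglected): X = 0.401 × 632 × (1020 − 10.9) × 21.2 / 3020 = 1795 mg/L.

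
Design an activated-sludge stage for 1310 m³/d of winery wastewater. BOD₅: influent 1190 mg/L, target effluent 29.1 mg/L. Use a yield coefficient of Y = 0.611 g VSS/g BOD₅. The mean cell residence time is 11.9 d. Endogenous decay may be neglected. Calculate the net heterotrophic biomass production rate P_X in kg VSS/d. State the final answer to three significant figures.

P_X ≈ 929 kg VSS/d

No decay correction is needed, so Y_obs = Y = 0.611.
Q·(S₀ − S) = 1310 × (1190 − 29.1) × 10⁻³ = 1521 kg/d removed.
So the net sludge growth is P_X = 0.6110 × 1521 = 929.2 kg VSS/d.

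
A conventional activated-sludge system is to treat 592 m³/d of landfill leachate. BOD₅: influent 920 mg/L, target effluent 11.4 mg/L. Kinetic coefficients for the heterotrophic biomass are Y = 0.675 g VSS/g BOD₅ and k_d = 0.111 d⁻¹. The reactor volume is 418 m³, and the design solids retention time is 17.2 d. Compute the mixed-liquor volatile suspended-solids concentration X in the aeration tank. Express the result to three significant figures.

X ≈ 5140 mg/L

From V·X·(1 + k_d·θ_c) = Y·Q·(S₀ − S)·θ_c: X = 0.675 × 592 × (920 − 11.4) × 17.2 / [418 × (1 + 0.111 × 17.2)] = 5135 mg/L.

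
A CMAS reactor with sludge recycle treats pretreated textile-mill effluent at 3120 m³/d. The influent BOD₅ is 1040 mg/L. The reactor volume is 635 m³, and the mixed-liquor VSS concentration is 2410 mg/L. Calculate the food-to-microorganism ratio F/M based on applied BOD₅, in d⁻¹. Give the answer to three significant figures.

F/M ≈ 2.12 d⁻¹

F/M = applied load / biomass = Q·S₀/(V·X) = 3120 × 1040 / (635.0 × 2410) = 2.120 d⁻¹.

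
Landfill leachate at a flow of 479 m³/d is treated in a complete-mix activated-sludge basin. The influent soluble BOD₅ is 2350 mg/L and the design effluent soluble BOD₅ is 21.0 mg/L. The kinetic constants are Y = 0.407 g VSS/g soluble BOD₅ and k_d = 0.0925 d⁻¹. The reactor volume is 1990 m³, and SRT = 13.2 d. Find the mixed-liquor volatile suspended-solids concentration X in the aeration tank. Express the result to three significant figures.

X ≈ 1360 mg/L

X = Y·Q·ΔS·θ_c / [V·(1 + k_d θ_c)] = 0.407 × 479 × (2350 − 21.0) × 13.2 / [1990 × (1 + 0.0925 × 13.2)] = 1356 mg/L.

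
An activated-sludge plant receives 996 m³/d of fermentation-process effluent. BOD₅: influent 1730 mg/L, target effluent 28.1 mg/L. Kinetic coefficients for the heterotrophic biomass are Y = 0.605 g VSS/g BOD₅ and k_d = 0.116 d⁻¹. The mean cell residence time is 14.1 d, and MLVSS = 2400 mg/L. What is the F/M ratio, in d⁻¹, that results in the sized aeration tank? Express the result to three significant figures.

Steady-state biomass mass balance: V·X·(1 + k_d·θ_c) = Y·Q·(S₀ − S)·θ_c, so V = 0.605 × 996 × (1730 − 28.1) × 14.1 / [2400 × (1 + 0.116 × 14.1)] = 1.45×10^7 / 6325 = 2286 m³.
Food-to-microorganism ratio F/M = Q S₀ / (V X) = 996 × 1730 / (2286 × 2400) = 0.3141 d⁻¹.

F/M ≈ 0.314 d⁻¹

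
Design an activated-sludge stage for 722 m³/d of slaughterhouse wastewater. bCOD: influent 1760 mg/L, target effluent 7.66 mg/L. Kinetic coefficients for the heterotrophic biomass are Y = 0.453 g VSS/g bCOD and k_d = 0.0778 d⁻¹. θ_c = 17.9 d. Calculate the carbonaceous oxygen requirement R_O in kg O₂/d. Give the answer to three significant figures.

Correct the yield for decay: Y_obs = Y/(1 + k_d θ_c) = 0.453 / (1 + 0.0778 × 17.9) = 0.453 / 2.393 = 0.1893.
Mass of bCOD removed per day: Q(S₀ − S) = 722 × 1752 g/m³ = 1265 kg/d.
Biomass synthesised: P_X = Y_obs × 1265 = 239.5 kg VSS/d.
R_O = Q·(S₀ − S) − 1.42·P_X = 1265 − 1.42 × 239.5 = 925.0 kg O₂/d.

R_O ≈ 925 kg O₂/d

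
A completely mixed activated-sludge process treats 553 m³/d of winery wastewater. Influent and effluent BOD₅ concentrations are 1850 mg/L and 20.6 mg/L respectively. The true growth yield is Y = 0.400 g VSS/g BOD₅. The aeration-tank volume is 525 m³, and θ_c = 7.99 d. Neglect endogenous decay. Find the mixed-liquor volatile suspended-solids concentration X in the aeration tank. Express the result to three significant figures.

Without decay, X = Y Q (S₀−S) θ_c / V = 0.400 × 553 × (1850 − 20.6) × 7.99 / 525 = 6159 mg/L.

X ≈ 6160 mg/L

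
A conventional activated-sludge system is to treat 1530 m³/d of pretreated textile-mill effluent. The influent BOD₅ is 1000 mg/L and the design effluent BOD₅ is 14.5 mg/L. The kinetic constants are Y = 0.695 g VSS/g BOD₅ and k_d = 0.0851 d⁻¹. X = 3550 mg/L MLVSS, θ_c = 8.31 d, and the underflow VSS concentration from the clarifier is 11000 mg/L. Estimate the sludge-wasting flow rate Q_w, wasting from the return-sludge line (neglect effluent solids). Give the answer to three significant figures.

Rearranging the biomass balance for a CMAS with decay, V = Y·Q·ΔS·θ_c / [X·(1+k_d θ_c)] = 0.695 × 1530 × (1000 − 14.5) × 8.31 / [3550 × (1 + 0.0851 × 8.31)] = 8.71×10^6 / 6060 = 1437 m³.
θ_c = V·X/(Q_w·X_r) when wasting from the recycle, so Q_w = V·X/(θ_c·X_r) = 1437 × 3550 / (8.31 × 11000) = 55.80 m³/d.

Q_w ≈ 55.8 m³/d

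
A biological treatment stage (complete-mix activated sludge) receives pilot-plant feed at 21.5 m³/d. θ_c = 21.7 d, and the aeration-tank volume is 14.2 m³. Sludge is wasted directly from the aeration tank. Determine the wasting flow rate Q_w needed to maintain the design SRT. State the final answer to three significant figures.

Q_w ≈ 0.654 m³/d

With mixed-liquor wasting, θ_c = V/Q_w, so Q_w = V/θ_c = 14.20/21.7 = 0.6544 m³/d.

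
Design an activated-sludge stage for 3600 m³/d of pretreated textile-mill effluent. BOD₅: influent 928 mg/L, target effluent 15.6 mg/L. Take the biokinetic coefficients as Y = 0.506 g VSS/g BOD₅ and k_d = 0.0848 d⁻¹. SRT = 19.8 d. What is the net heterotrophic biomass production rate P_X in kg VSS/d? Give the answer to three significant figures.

Y_obs = Y / (1 + k_d θ_c) = 0.506 / (1 + 0.0848 × 19.8) = 0.506 / 2.679 = 0.1889.
Mass of BOD₅ removed per day: Q(S₀ − S) = 3600 × 912.4 g/m³ = 3285 kg/d.
So the net sludge growth is P_X = 0.1889 × 3285 = 620.4 kg VSS/d.

P_X ≈ 620 kg VSS/d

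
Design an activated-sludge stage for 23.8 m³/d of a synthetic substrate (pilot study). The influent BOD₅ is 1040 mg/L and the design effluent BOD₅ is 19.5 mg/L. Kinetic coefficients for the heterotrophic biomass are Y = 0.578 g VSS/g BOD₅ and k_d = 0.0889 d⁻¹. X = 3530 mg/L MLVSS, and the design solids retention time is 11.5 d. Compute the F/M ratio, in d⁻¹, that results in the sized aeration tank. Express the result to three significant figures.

F/M ≈ 0.310 d⁻¹

Steady-state biomass mass balance: V·X·(1 + k_d·θ_c) = Y·Q·(S₀ − S)·θ_c, so V = 0.578 × 23.8 × (1040 − 19.5) × 11.5 / [3530 × (1 + 0.0889 × 11.5)] = 1.61×10^5 / 7139 = 22.61 m³.
Food-to-microorganism ratio F/M = Q S₀ / (V X) = 23.8 × 1040 / (22.61 × 3530) = 0.3101 d⁻¹.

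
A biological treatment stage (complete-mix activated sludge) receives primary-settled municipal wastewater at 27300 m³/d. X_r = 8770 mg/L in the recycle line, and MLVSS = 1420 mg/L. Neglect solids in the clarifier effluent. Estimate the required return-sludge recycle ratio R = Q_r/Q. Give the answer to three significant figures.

Mass balance around the secondary clarifier (neglecting effluent solids): R = X / (X_r − X) = 1420 / (8770 − 1420) = 0.1932.

R ≈ 0.193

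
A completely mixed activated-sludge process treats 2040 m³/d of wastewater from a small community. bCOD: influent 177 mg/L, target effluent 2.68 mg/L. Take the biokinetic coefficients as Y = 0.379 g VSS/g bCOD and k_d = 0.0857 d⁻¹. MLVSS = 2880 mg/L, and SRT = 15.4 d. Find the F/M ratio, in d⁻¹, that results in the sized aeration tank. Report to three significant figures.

Rearranging the biomass balance for a CMAS with decay, V = Y·Q·ΔS·θ_c / [X·(1+k_d θ_c)] = 0.379 × 2040 × (177 − 2.68) × 15.4 / [2880 × (1 + 0.0857 × 15.4)] = 2.08×10^6 / 6681 = 310.7 m³.
F/M = Q·S₀ / (V·X) = 2040 × 177 / (310.7 × 2880) = 0.4036 g bCOD·(g VSS·d)⁻¹.

F/M ≈ 0.404 d⁻¹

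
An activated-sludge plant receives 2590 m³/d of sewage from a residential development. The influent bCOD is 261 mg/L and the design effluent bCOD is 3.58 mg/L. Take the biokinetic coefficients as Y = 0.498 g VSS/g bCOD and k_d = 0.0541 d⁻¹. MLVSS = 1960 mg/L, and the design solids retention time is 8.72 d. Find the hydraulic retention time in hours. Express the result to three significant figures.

τ ≈ 9.30 h

Steady-state biomass mass balance: V·X·(1 + k_d·θ_c) = Y·Q·(S₀ − S)·θ_c, so V = 0.498 × 2590 × (261 − 3.58) × 8.72 / [1960 × (1 + 0.0541 × 8.72)] = 2.9×10^6 / 2885 = 1004 m³.
τ = V/Q = 1004/2590 = 0.3875 d, or 9.301 h.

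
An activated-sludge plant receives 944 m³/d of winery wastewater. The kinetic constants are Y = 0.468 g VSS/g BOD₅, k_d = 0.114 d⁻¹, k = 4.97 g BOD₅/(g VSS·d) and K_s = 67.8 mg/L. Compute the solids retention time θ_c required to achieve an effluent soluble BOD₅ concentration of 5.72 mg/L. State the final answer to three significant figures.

At the target effluent, Y k S/(K_s+S) = 0.468×4.97×5.72/73.52 = 0.1810 d⁻¹.
Then 1/θ_c = μ − k_d = 0.1810 − 0.114 = 0.06696 d⁻¹, giving θ_c = 14.93 d.

θ_c ≈ 14.9 d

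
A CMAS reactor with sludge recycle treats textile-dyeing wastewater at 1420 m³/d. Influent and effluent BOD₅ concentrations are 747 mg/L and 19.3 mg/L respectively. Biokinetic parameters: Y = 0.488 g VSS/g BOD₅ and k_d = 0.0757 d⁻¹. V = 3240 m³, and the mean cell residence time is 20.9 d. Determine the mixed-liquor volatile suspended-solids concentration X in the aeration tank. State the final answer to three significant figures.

X = Y·Q·ΔS·θ_c / [V·(1 + k_d θ_c)] = 0.488 × 1420 × (747 − 19.3) × 20.9 / [3240 × (1 + 0.0757 × 20.9)] = 1260 mg/L.

X ≈ 1260 mg/L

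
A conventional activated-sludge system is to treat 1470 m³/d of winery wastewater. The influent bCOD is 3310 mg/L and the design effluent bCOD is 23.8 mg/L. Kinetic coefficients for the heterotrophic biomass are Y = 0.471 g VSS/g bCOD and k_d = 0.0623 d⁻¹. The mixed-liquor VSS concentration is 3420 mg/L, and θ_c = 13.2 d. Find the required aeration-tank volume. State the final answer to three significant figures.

V ≈ 4820 m³

Rearranging the biomass balance for a CMAS with decay, V = Y·Q·ΔS·θ_c / [X·(1+k_d θ_c)] = 0.471 × 1470 × (3310 − 23.8) × 13.2 / [3420 × (1 + 0.0623 × 13.2)] = 3×10^7 / 6232 = 4819 m³.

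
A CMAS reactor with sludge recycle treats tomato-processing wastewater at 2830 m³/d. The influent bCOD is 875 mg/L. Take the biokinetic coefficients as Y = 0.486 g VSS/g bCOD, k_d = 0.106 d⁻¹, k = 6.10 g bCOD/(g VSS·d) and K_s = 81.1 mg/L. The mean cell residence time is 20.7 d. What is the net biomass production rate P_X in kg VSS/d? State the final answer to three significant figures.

Effluent substrate depends only on kinetics and SRT: S = K_s(1 + k_d θ_c) / [θ_c(Yk − k_d) − 1] = 81.1 × (1 + 0.106 × 20.7) / [20.7 × (0.486 × 6.10 − 0.106) − 1] = 259.0 / 58.17 = 4.453 mg/L.
Correct the yield for decay: Y_obs = Y/(1 + k_d θ_c) = 0.486 / (1 + 0.106 × 20.7) = 0.486 / 3.194 = 0.1522.
ΔS = 875 − 4.45 = 870.5 mg/L, so the substrate removal rate is 2830 × 870.5/1000 = 2464 kg bCOD/d.
P_X = Y_obs · Q(S₀ − S) = 0.1522 × 2464 = 374.8 kg VSS/d.

P_X ≈ 375 kg VSS/d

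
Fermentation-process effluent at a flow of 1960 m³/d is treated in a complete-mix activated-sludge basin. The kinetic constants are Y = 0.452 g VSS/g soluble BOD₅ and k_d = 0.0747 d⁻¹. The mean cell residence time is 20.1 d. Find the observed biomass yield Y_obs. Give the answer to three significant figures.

The observed yield is Y_obs = Y/(1 + k_d·θ_c) = 0.452 / (1 + 0.0747 × 20.1) = 0.452 / 2.501 = 0.1807 g VSS per g soluble BOD₅ removed.

Y_obs ≈ 0.181 g VSS/g soluble BOD₅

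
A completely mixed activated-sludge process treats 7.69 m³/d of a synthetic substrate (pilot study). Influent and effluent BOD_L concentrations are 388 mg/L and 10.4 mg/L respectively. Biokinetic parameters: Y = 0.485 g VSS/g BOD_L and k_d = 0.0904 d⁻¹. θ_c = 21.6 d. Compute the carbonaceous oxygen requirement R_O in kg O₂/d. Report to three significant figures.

R_O ≈ 2.23 kg O₂/d

Observed yield with endogenous decay: Y_obs = Y / (1 + k_d·θ_c) = 0.485 / (1 + 0.0904 × 21.6) = 0.485 / 2.953 = 0.1643 g VSS/g BOD_L.
Q·(S₀ − S) = 7.69 × (388 − 10.4) × 10⁻³ = 2.904 kg/d removed.
P_X = Y_obs·Q·(S₀ − S) = 0.1643 × 2.904 = 0.4770 kg VSS/d.
Carbonaceous O₂ demand = substrate oxidised − cell-mass equivalent = 2.904 − 1.42 × 0.4770 = 2.226 kg O₂/d.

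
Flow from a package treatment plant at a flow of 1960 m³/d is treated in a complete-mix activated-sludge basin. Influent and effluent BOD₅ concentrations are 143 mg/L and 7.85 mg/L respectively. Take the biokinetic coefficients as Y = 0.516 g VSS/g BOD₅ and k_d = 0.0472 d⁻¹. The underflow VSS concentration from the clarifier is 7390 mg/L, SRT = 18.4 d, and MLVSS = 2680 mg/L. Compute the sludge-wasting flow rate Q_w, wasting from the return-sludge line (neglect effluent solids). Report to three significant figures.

Q_w ≈ 9.90 m³/d

Steady-state biomass mass balance: V·X·(1 + k_d·θ_c) = Y·Q·(S₀ − S)·θ_c, so V = 0.516 × 1960 × (143 − 7.85) × 18.4 / [2680 × (1 + 0.0472 × 18.4)] = 2.52×10^6 / 5008 = 502.2 m³.
Wasting from the return line (neglecting effluent solids): Q_w = V·X / (θ_c·X_r) = 502.2 × 2680 / (18.4 × 7390) = 9.899 m³/d.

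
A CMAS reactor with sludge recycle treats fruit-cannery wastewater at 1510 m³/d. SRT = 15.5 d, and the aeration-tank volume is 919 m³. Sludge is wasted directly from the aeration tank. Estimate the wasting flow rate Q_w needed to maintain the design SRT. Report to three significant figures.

Q_w ≈ 59.3 m³/d

With mixed-liquor wasting, θ_c = V/Q_w, so Q_w = V/θ_c = 919.0/15.5 = 59.29 m³/d.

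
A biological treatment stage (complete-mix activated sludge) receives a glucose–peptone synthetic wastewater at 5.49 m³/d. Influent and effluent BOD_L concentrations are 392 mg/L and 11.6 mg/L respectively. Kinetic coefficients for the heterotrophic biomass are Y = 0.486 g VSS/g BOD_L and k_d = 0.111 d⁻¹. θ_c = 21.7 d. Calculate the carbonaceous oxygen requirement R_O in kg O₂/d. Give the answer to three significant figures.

Observed yield with endogenous decay: Y_obs = Y / (1 + k_d·θ_c) = 0.486 / (1 + 0.111 × 21.7) = 0.486 / 3.409 = 0.1426 g VSS/g BOD_L.
Q·(S₀ − S) = 5.49 × (392 − 11.6) × 10⁻³ = 2.088 kg/d removed.
Biomass synthesised: P_X = Y_obs × 2.088 = 0.2978 kg VSS/d.
R_O = Q·ΔS − 1.42 P_X = 2.088 − 0.4228 = 1.666 kg O₂/d.

R_O ≈ 1.67 kg O₂/d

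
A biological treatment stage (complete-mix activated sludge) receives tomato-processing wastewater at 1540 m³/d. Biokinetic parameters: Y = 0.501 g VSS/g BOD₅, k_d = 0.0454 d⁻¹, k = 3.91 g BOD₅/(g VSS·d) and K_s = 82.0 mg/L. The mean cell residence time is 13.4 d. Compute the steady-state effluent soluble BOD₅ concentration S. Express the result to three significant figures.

From the Monod/SRT balance for a CMAS, S = K_s·(1+k_d θ_c)/[θ_c·(Y k − k_d) − 1] = 82.0 × (1 + 0.0454 × 13.4) / [13.4 × (0.501 × 3.91 − 0.0454) − 1] = 131.9 / 24.64 = 5.352 mg/L.

S ≈ 5.35 mg/L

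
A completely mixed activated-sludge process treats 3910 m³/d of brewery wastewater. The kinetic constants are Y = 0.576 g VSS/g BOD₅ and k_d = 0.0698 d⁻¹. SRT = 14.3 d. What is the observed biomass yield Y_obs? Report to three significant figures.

Y_obs ≈ 0.288 g VSS/g BOD₅

The observed yield is Y_obs = Y/(1 + k_d·θ_c) = 0.576 / (1 + 0.0698 × 14.3) = 0.576 / 1.998 = 0.2883 g VSS per g BOD₅ removed.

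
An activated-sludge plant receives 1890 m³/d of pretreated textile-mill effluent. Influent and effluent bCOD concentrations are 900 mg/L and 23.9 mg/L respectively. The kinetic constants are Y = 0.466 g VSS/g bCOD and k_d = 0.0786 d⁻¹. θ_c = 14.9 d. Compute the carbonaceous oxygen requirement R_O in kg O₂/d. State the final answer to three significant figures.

The observed yield is Y_obs = Y/(1 + k_d·θ_c) = 0.466 / (1 + 0.0786 × 14.9) = 0.466 / 2.171 = 0.2146 g VSS per g bCOD removed.
Mass of bCOD removed per day: Q(S₀ − S) = 1890 × 876.1 g/m³ = 1656 kg/d.
Biomass synthesised: P_X = Y_obs × 1656 = 355.4 kg VSS/d.
R_O = Q·(S₀ − S) − 1.42·P_X = 1656 − 1.42 × 355.4 = 1151 kg O₂/d.

R_O ≈ 1150 kg O₂/d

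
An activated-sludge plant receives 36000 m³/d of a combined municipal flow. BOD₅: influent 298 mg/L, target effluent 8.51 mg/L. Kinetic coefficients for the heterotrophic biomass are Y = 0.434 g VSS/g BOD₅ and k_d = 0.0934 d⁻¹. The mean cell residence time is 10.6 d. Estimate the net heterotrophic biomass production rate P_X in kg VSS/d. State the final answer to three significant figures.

Observed yield with endogenous decay: Y_obs = Y / (1 + k_d·θ_c) = 0.434 / (1 + 0.0934 × 10.6) = 0.434 / 1.990 = 0.2181 g VSS/g BOD₅.
Q·(S₀ − S) = 36000 × (298 − 8.51) × 10⁻³ = 10422 kg/d removed.
P_X = Y_obs · Q(S₀ − S) = 0.2181 × 10422 = 2273 kg VSS/d.

P_X ≈ 2270 kg VSS/d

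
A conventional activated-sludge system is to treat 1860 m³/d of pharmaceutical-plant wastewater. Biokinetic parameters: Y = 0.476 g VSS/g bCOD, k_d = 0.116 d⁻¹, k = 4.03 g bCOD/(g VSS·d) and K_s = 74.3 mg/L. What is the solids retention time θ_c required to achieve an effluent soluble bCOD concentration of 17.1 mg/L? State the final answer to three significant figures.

θ_c ≈ 4.12 d

From 1/θ_c = Y·k·S/(K_s + S) − k_d: Y·k·S/(K_s+S) = 0.476 × 4.03 × 17.1 / (74.3 + 17.1) = 0.3589 d⁻¹.
Then 1/θ_c = μ − k_d = 0.3589 − 0.116 = 0.2429 d⁻¹, giving θ_c = 4.117 d.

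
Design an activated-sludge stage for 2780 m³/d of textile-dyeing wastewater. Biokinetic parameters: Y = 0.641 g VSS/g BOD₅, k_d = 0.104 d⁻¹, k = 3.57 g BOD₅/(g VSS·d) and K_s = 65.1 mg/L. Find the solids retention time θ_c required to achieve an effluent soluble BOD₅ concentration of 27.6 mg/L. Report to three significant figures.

θ_c ≈ 1.73 d

From 1/θ_c = Y·k·S/(K_s + S) − k_d: Y·k·S/(K_s+S) = 0.641 × 3.57 × 27.6 / (65.1 + 27.6) = 0.6813 d⁻¹.
Then 1/θ_c = μ − k_d = 0.6813 − 0.104 = 0.5773 d⁻¹, giving θ_c = 1.732 d.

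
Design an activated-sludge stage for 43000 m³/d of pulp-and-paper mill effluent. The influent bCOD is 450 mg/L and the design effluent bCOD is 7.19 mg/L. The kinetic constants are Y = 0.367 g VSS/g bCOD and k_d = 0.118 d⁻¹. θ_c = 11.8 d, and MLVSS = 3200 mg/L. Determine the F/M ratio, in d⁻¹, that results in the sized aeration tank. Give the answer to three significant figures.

From the SRT design equation V = Y Q (S₀−S) θ_c / [X (1 + k_d θ_c)] = 0.367 × 43000 × (450 − 7.19) × 11.8 / [3200 × (1 + 0.118 × 11.8)] = 8.25×10^7 / 7656 = 10771 m³.
F/M = Q·S₀ / (V·X) = 43000 × 450 / (10771 × 3200) = 0.5614 g bCOD·(g VSS·d)⁻¹.

F/M ≈ 0.561 d⁻¹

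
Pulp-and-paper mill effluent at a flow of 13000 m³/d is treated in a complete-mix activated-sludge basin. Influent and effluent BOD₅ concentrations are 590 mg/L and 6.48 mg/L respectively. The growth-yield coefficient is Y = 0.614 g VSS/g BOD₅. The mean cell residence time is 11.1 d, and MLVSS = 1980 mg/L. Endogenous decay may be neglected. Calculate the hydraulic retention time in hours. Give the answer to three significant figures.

τ ≈ 48.2 h

V·X = Y·Q·ΔS·θ_c gives V = 0.614 × 13000 × (590 − 6.48) × 11.1 / 1980 = 26111 m³.
HRT = V/Q = 26111 m³ / 13000 m³·d⁻¹ = 2.009 d × 24 = 48.21 h.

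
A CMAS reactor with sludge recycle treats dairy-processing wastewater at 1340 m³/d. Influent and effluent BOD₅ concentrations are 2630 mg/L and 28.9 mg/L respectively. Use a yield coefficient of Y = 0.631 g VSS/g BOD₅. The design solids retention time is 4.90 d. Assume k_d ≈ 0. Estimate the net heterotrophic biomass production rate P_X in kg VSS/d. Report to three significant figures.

With endogenous decay neglected, the observed yield equals the true yield: Y_obs = Y = 0.631 g VSS/g BOD₅.
Q·(S₀ − S) = 1340 × (2630 − 28.9) × 10⁻³ = 3485 kg/d removed.
So the net sludge growth is P_X = 0.6310 × 3485 = 2199 kg VSS/d.

P_X ≈ 2200 kg VSS/d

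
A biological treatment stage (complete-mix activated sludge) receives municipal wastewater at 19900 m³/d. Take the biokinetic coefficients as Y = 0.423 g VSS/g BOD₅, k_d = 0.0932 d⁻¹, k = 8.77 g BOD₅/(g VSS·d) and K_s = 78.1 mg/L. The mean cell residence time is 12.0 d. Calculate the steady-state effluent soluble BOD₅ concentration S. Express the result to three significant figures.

S ≈ 3.90 mg/L

Effluent substrate depends only on kinetics and SRT: S = K_s(1 + k_d θ_c) / [θ_c(Yk − k_d) − 1] = 78.1 × (1 + 0.0932 × 12.0) / [12.0 × (0.423 × 8.77 − 0.0932) − 1] = 165.4 / 42.40 = 3.902 mg/L.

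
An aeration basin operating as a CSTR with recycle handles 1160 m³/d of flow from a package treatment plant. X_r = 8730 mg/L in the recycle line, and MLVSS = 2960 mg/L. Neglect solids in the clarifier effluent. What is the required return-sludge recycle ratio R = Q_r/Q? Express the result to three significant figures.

R ≈ 0.513

Mass balance around the secondary clarifier (neglecting effluent solids): R = X / (X_r − X) = 2960 / (8730 − 2960) = 0.5130.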